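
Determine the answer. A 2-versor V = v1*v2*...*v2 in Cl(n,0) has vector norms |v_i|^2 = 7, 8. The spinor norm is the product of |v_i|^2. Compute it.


Spinor norm N(V) = |v1|^2 * |v2|^2 * ... * |v2|^2
= 7 * 8
Running product: 7, 56
N(V) = 56


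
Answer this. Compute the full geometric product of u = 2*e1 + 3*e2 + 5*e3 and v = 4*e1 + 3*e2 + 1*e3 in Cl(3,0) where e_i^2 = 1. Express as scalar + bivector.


In Cl(3,0): e_i^2 = 1, e_ie_j = -e_je_i for i != j.
Scalar part = u . v = 2*4 + 3*3 + 5*1
= 8 + 9 + 5 = 22
e12 coeff = 2*3 - 3*4 = 6 - 12 = -6
e13 coeff = 2*1 - 5*4 = 2 - 20 = -18
e23 coeff = 3*1 - 5*3 = 3 - 15 = -12
uv = 22 - 6*e12 - 18*e13 - 12*e23


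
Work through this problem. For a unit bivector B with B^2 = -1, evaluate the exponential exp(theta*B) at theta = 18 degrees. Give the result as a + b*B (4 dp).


For a unit bivector B with B^2 = -1, the exponential series gives
e^(theta*B) = cos(theta) + sin(theta)*B (the GA analogue of Euler's formula).
theta = 18 degrees = 0.314159 rad
cos(18 deg) = 0.9511
sin(18 deg) = 0.3090
exp(theta*B) = 0.9511 + 0.3090*B


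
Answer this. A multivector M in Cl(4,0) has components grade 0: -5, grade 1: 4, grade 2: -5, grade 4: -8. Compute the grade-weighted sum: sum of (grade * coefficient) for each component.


Grade-weighted sum = sum of grade_k * coefficient_k
0*(-5) = 0
1*4 = 4
2*(-5) = -10
4*(-8) = -32
Total = 0 + 4 + (-10) + (-32) = -38


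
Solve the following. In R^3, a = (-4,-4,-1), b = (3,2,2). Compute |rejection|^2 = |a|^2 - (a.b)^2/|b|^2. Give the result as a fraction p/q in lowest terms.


|a|^2 = (-4)^2 + (-4)^2 + (-1)^2 = 33
|b|^2 = 3^2 + 2^2 + 2^2 = 17
a . b = (-4)*3 + (-4)*2 + (-1)*2 = -22
(a.b)^2 = (-22)^2 = 484
|rej|^2 = 33 - 484/17
= (561 - 484)/17
= 77/17
In lowest terms: 77/17


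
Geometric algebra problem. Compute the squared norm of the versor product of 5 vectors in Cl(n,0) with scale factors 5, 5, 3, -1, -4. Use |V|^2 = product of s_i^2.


Each vector v_i has |v_i|^2 = s_i^2
Squared scales: 5^2 = 25, 5^2 = 25, 3^2 = 9, (-1)^2 = 1, (-4)^2 = 16
|V|^2 = 25 * 25 * 9 * 1 * 16
= 90000


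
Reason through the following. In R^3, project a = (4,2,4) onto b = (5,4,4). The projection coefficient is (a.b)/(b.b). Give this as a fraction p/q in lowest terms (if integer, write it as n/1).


Projection coefficient = (a . b) / (b . b)
a . b = 4*5 + 2*4 + 4*4
= 20 + 8 + 16 = 44
b . b = 5^2 + 4^2 + 4^2
= 25 + 16 + 16 = 57
Coefficient = 44/57
In lowest terms: 44/57


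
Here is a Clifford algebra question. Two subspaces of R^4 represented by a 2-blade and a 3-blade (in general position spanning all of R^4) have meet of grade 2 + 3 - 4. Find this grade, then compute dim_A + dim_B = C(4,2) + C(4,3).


Meet grade = grade(A) + grade(B) - n
= 2 + 3 - 4 = 1
C(4,2) = 6
C(4,3) = 4
dim_A + dim_B = 6 + 4 = 10


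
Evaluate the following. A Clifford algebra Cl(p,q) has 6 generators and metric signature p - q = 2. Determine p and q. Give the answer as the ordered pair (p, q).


We need p + q = 6 and p - q = 2.
Adding: 2p = 6 + 2 = 8, so p = 4.
Then q = 6 - 4 = 2.
(p, q) = (4, 2)


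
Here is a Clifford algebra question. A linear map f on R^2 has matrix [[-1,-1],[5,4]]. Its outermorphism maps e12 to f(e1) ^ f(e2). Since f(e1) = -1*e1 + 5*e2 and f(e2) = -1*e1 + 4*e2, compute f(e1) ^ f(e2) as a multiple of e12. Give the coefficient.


The outermorphism of a linear map f sends e1^e2 to f(e1)^f(e2).
f(e1) = -1*e1 + 5*e2
f(e2) = -1*e1 + 4*e2
f(e1) ^ f(e2) = (-1*e1 + 5*e2) ^ (-1*e1 + 4*e2)
= (-1)*4*e12 + 5*(-1)*e21
= (-4 - (-5))*e12
= 1*e12
Coefficient = 1


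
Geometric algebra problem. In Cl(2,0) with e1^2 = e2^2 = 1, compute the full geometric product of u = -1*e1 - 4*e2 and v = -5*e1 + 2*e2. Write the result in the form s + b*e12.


Expand: (-1*e1 - 4*e2)(-5*e1 + 2*e2)
= (-1)*(-5)*e1e1 + (-1)*2*e1e2 + (-4)*(-5)*e2e1 + (-4)*2*e2e2
Using e1^2 = e2^2 = 1, e2e1 = -e1e2:
Scalar part s = (-1)*(-5) + (-4)*2 = 5 + (-8) = -3
Bivector part b = (-1)*2 - (-4)*(-5) = -2 - 20 = -22
uv = -3 - 22*e12


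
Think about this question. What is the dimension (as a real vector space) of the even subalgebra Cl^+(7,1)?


Even subalgebra dimension = 2^(n-1)
n = 7 + 1 = 8
2^(8 - 1) = 2^7 = 128
Verification: sum of C(8,k) for even k = 1 + 28 + 70 + 28 + 1 = 128
Result = 128


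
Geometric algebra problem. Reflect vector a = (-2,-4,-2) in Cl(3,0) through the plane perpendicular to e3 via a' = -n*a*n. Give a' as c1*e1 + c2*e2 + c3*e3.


Reflection formula: a' = -n*a*n, with n = e3 (unit vector, n^2 = 1).
For reflection through hyperplane perp to e3:
The component along e3 flips sign, others stay.
a = (-2, -4, -2)
a' = (-2, -4, 2)
a' = -2*e1 - 4*e2 + 2*e3


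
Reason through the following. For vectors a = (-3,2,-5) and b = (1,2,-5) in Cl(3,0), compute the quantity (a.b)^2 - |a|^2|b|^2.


a . b = (-3)*1 + 2*2 + (-5)*(-5)
= -3 + 4 + 25 = 26
|a|^2 = (-3)^2 + 2^2 + (-5)^2 = 38
|b|^2 = 1^2 + 2^2 + (-5)^2 = 30
(a.b)^2 = 26^2 = 676
|a|^2 * |b|^2 = 38 * 30 = 1140
Result = 676 - 1140 = -464


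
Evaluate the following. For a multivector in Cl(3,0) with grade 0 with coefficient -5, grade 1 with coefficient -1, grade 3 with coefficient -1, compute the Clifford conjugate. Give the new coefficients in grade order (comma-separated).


Clifford conjugate sign for grade k: (-1)^(k(k+1)/2)
Grade 0: (-1)^(0*1/2) = (-1)^0 = 1, coeff -5 -> -5
Grade 1: (-1)^(1*2/2) = (-1)^1 = -1, coeff -1 -> 1
Grade 3: (-1)^(3*4/2) = (-1)^6 = 1, coeff -1 -> -1
Conjugated coefficients: -5, 1, -1


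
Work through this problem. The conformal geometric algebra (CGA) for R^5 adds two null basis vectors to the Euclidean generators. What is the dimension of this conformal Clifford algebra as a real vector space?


The conformal model of R^5 uses Cl(6,1): the 5 Euclidean generators plus two extra orthogonal generators e+ (e+^2 = +1) and e- (e-^2 = -1), from which the null vectors e0, einf are built.
Number of generators m = 5 + 2 = 7.
dim Cl(p,q) = 2^m = 2^7 = 128


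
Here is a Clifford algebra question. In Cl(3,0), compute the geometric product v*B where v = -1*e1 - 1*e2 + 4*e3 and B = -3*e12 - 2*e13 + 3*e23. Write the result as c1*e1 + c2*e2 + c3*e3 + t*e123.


vB has grade-1 (vector) and grade-3 (trivector) parts: vB = (v _| B) + (v ^ B).
Vector part <vB>_1:
  e1: -v2*b12 - v3*b13 = -(-1)*(-3) - (4)*(-2) = 5
  e2: v1*b12 - v3*b23 = (-1)*(-3) - (4)*(3) = -9
  e3: v1*b13 + v2*b23 = (-1)*(-2) + (-1)*(3) = -1
Trivector part <vB>_3:
  e123: v1*b23 - v2*b13 + v3*b12 = (-1)*(3) - (-1)*(-2) + (4)*(-3) = -17
vB = 5*e1 - 9*e2 - 1*e3 - 17*e123


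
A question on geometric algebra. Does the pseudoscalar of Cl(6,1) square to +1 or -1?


The pseudoscalar I = e1...e_n (product of all n generators) of Cl(p,q) satisfies I^2 = (-1)^(q + n(n-1)/2).
p = 6, q = 1, n = p + q = 7
n(n-1)/2 = 7 * 6 / 2 = 21
Exponent = q + n(n-1)/2 = 1 + 21 = 22
I^2 = (-1)^22 = +1


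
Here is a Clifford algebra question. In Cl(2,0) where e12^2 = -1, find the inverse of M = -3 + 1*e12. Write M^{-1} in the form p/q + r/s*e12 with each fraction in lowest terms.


M = -3 + 1*e12, where e12^2 = -1.
Since M commutes with its reverse ~M = a - b*e12, M * ~M = a^2 - b^2*e12^2 = a^2 + b^2.
So M^{-1} = ~M / (a^2 + b^2) = (a - b*e12)/(a^2 + b^2).
a^2 + b^2 = 9 + 1 = 10
Scalar part = -3/10 = -3/10
Bivector coeff = -1/10 = -1/10
M^{-1} = -3/10 - 1/10*e12


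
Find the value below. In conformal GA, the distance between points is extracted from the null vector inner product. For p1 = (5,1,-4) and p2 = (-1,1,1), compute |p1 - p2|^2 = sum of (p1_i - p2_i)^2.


p1 - p2 = (6, 0, -5)
|p1 - p2|^2 = 6^2 + 0^2 + (-5)^2
= 36 + 0 + 25
= 61


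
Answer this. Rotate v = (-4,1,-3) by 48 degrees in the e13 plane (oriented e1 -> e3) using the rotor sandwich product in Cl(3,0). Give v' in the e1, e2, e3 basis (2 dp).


Rotor R = cos(24deg) - sin(24deg)*e13
Rotation angle theta = 2 * 24 = 48 degrees in the e13 plane (e1 -> e3).
The component perpendicular to the plane (e2) is invariant: v'_2 = v2 = 1.00
cos(48deg) = 0.6691, sin(48deg) = 0.7431
v'_1 = v1*cos(theta) - v3*sin(theta) = -4*0.6691 - (-3)*0.7431 = -0.45
v'_3 = v1*sin(theta) + v3*cos(theta) = -4*0.7431 + (-3)*0.6691 = -4.98
v' = -0.45*e1 + 1.00*e2 - 4.98*e3


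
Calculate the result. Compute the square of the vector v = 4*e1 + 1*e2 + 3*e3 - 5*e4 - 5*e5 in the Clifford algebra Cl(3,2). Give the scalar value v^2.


v^2 = sum of c_i^2 * e_i^2
Positive signature terms (e_i^2 = +1): 4^2 + 1^2 + 3^2 = 26
Negative signature terms (e_j^2 = -1): (-5)^2 + (-5)^2 = 50
v^2 = 26 - 50 = -24


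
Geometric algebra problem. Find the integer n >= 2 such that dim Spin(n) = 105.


dim Spin(n) = dim so(n) = n(n-1)/2.
Solve n(n-1)/2 = 105, i.e. n^2 - n - 210 = 0.
Discriminant = 1 + 8*105 = 841
n = (1 + sqrt(841))/2 = (1 + 29)/2 = 15


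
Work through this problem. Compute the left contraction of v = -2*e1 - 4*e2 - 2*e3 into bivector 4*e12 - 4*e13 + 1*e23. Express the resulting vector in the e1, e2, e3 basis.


Left contraction v _| B = <vB>_1 (grade-1 part of the geometric product vB).
Using e1_|e12 = e2, e2_|e12 = -e1, e1_|e13 = e3, e3_|e13 = -e1, e2_|e23 = e3, e3_|e23 = -e2:
e1 coeff: -v2*b12 - v3*b13 = -(-4)*(4) - (-2)*(-4) = 8
e2 coeff: v1*b12 - v3*b23 = (-2)*(4) - (-2)*(1) = -6
e3 coeff: v1*b13 + v2*b23 = (-2)*(-4) + (-4)*(1) = 4
v _| B = 8*e1 - 6*e2 + 4*e3


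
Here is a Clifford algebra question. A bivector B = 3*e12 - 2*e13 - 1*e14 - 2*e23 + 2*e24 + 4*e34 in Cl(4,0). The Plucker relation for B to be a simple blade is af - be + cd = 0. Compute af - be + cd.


Plucker relation: af - be + cd
a*f = 3*4 = 12
b*e = (-2)*2 = -4
c*d = (-1)*(-2) = 2
af - be + cd = 12 - (-4) + 2
= 18


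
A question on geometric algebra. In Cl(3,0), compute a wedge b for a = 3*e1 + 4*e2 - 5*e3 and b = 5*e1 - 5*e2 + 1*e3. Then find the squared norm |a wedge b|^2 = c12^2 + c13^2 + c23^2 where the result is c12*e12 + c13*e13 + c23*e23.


a wedge b = (a1*b2 - a2*b1)*e12 + (a1*b3 - a3*b1)*e13 + (a2*b3 - a3*b2)*e23
e12 coeff: 3*(-5) - 4*5 = -15 - 20 = -35
e13 coeff: 3*1 - (-5)*5 = 3 - (-25) = 28
e23 coeff: 4*1 - (-5)*(-5) = 4 - 25 = -21
|a wedge b|^2 = (-35)^2 + 28^2 + (-21)^2
= 1225 + 784 + 441
= 2450


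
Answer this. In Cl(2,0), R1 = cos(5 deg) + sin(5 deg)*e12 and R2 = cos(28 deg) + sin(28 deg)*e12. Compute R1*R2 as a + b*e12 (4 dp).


Same-plane rotors commute and their half-angles add:
R1*R2 = cos(a1 + a2) + sin(a1 + a2)*e12.
a1 + a2 = 5 + 28 = 33 deg
cos(33 deg) = 0.8387
sin(33 deg) = 0.5446
R1*R2 = 0.8387 + 0.5446*e12


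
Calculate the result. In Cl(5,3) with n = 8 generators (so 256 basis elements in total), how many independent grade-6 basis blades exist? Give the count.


Number of grade-k basis blades in Cl(p,q) with n = p + q is C(n, k).
n = 5 + 3 = 8
C(8, 6) = 8! / (6! * 2!)
= 40320 / (720 * 2)
= 28


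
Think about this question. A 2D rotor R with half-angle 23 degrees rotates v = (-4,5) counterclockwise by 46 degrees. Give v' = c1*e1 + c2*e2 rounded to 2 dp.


Rotor R = cos(23deg) - sin(23deg)*e12
Rotation angle theta = 2 * 23 = 46 degrees
v' = R*v*~R rotates v by theta.
cos(46deg) = 0.6947, sin(46deg) = 0.7193
v'_1 = -4*cos(46deg) - 5*sin(46deg)
= -4*0.6947 - 5*0.7193
= -6.38
v'_2 = -4*sin(46deg) + 5*cos(46deg)
= -4*0.7193 + 5*0.6947
= 0.60
v' = -6.38*e1 + 0.60*e2


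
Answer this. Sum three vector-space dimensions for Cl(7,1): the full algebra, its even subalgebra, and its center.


n = 7 + 1 = 8
Total dim = 2^8 = 256
Even subalgebra dim = 2^7 = 128
n is even, so center dim = 1
Sum = 256 + 128 + 1 = 385


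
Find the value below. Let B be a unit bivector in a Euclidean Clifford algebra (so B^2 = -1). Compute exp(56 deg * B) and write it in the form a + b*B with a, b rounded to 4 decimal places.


For a unit bivector B with B^2 = -1, the exponential series gives
e^(theta*B) = cos(theta) + sin(theta)*B (the GA analogue of Euler's formula).
theta = 56 degrees = 0.977384 rad
cos(56 deg) = 0.5592
sin(56 deg) = 0.8290
exp(theta*B) = 0.5592 + 0.8290*B


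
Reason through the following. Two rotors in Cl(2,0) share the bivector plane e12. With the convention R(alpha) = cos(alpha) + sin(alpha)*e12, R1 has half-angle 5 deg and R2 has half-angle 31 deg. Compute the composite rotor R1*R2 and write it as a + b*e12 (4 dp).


Same-plane rotors commute and their half-angles add:
R1*R2 = cos(a1 + a2) + sin(a1 + a2)*e12.
a1 + a2 = 5 + 31 = 36 deg
cos(36 deg) = 0.8090
sin(36 deg) = 0.5878
R1*R2 = 0.8090 + 0.5878*e12


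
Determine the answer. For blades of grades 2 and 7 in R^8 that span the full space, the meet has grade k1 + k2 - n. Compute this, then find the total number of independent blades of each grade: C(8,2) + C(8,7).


Meet grade = grade(A) + grade(B) - n
= 2 + 7 - 8 = 1
C(8,2) = 28
C(8,7) = 8
dim_A + dim_B = 28 + 8 = 36


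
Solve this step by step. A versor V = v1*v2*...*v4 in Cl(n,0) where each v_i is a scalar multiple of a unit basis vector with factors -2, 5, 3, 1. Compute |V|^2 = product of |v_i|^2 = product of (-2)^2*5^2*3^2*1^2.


Each vector v_i has |v_i|^2 = s_i^2
Squared scales: (-2)^2 = 4, 5^2 = 25, 3^2 = 9, 1^2 = 1
|V|^2 = 4 * 25 * 9 * 1
= 900


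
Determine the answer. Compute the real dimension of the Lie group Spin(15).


Spin(n) double-covers SO(n); both have Lie algebra so(n) of dimension n(n-1)/2.
n = 15
n(n-1) = 15 * 14 = 210
dim Spin(15) = 210/2 = 105


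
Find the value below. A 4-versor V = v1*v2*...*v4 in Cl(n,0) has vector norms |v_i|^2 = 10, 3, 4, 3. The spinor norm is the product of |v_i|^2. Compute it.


Spinor norm N(V) = |v1|^2 * |v2|^2 * ... * |v4|^2
= 10 * 3 * 4 * 3
Running product: 10, 30, 120, 360
N(V) = 360


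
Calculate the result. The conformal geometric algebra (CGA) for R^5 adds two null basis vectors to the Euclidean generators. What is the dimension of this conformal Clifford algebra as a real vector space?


The conformal model of R^5 uses Cl(6,1): the 5 Euclidean generators plus two extra orthogonal generators e+ (e+^2 = +1) and e- (e-^2 = -1), from which the null vectors e0, einf are built.
Number of generators m = 5 + 2 = 7.
dim Cl(p,q) = 2^m = 2^7 = 128


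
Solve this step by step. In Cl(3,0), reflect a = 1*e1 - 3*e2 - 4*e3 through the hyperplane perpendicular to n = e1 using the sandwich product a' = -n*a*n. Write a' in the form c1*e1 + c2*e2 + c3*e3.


Reflection formula: a' = -n*a*n, with n = e1 (unit vector, n^2 = 1).
For reflection through hyperplane perp to e1:
The component along e1 flips sign, others stay.
a = (1, -3, -4)
a' = (-1, -3, -4)
a' = -1*e1 - 3*e2 - 4*e3


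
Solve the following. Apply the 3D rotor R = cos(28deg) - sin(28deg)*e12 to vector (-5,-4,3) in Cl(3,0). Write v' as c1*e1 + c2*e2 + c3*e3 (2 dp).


Rotor R = cos(28deg) - sin(28deg)*e12
Rotation angle theta = 2 * 28 = 56 degrees in the e12 plane (e1 -> e2).
The component perpendicular to the plane (e3) is invariant: v'_3 = v3 = 3.00
cos(56deg) = 0.5592, sin(56deg) = 0.8290
v'_1 = v1*cos(theta) - v2*sin(theta) = -5*0.5592 - (-4)*0.8290 = 0.52
v'_2 = v1*sin(theta) + v2*cos(theta) = -5*0.8290 + (-4)*0.5592 = -6.38
v' = 0.52*e1 - 6.38*e2 + 3.00*e3


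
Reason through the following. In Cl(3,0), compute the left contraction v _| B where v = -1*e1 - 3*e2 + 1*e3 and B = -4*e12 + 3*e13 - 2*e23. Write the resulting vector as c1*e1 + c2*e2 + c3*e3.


Left contraction v _| B = <vB>_1 (grade-1 part of the geometric product vB).
Using e1_|e12 = e2, e2_|e12 = -e1, e1_|e13 = e3, e3_|e13 = -e1, e2_|e23 = e3, e3_|e23 = -e2:
e1 coeff: -v2*b12 - v3*b13 = -(-3)*(-4) - (1)*(3) = -15
e2 coeff: v1*b12 - v3*b23 = (-1)*(-4) - (1)*(-2) = 6
e3 coeff: v1*b13 + v2*b23 = (-1)*(3) + (-3)*(-2) = 3
v _| B = -15*e1 + 6*e2 + 3*e3


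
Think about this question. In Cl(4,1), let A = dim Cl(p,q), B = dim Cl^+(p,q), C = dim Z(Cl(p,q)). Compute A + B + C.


n = 4 + 1 = 5
Total dim = 2^5 = 32
Even subalgebra dim = 2^4 = 16
n is odd, so center dim = 2
Sum = 32 + 16 + 2 = 50


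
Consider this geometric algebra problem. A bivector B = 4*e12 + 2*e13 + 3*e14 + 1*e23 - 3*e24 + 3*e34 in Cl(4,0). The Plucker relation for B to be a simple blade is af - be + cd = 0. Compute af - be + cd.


Plucker relation: af - be + cd
a*f = 4*3 = 12
b*e = 2*(-3) = -6
c*d = 3*1 = 3
af - be + cd = 12 - (-6) + 3
= 21


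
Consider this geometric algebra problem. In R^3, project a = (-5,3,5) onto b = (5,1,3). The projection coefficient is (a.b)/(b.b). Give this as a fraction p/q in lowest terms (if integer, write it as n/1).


Projection coefficient = (a . b) / (b . b)
a . b = (-5)*5 + 3*1 + 5*3
= -25 + 3 + 15 = -7
b . b = 5^2 + 1^2 + 3^2
= 25 + 1 + 9 = 35
Coefficient = -7/35
In lowest terms: -1/5


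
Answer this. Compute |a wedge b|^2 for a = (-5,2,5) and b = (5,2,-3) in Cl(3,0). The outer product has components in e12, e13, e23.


a wedge b = (a1*b2 - a2*b1)*e12 + (a1*b3 - a3*b1)*e13 + (a2*b3 - a3*b2)*e23
e12 coeff: (-5)*2 - 2*5 = -10 - 10 = -20
e13 coeff: (-5)*(-3) - 5*5 = 15 - 25 = -10
e23 coeff: 2*(-3) - 5*2 = -6 - 10 = -16
|a wedge b|^2 = (-20)^2 + (-10)^2 + (-16)^2
= 400 + 100 + 256
= 756


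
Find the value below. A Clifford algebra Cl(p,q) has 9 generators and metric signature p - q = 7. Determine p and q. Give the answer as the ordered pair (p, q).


We need p + q = 9 and p - q = 7.
Adding: 2p = 9 + 7 = 16, so p = 8.
Then q = 9 - 8 = 1.
(p, q) = (8, 1)


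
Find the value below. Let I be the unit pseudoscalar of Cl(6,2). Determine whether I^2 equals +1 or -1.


The pseudoscalar I = e1...e_n (product of all n generators) of Cl(p,q) satisfies I^2 = (-1)^(q + n(n-1)/2).
p = 6, q = 2, n = p + q = 8
n(n-1)/2 = 8 * 7 / 2 = 28
Exponent = q + n(n-1)/2 = 2 + 28 = 30
I^2 = (-1)^30 = +1


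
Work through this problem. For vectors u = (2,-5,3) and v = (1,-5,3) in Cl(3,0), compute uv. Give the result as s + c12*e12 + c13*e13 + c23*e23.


In Cl(3,0): e_i^2 = 1, e_ie_j = -e_je_i for i != j.
Scalar part = u . v = 2*1 + (-5)*(-5) + 3*3
= 2 + 25 + 9 = 36
e12 coeff = 2*(-5) - (-5)*1 = -10 - (-5) = -5
e13 coeff = 2*3 - 3*1 = 6 - 3 = 3
e23 coeff = (-5)*3 - 3*(-5) = -15 - (-15) = 0
uv = 36 - 5*e12 + 3*e13 + 0*e23


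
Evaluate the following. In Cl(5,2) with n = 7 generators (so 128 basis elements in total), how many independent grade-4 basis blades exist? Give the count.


Number of grade-k basis blades in Cl(p,q) with n = p + q is C(n, k).
n = 5 + 2 = 7
C(7, 4) = 7! / (4! * 3!)
= 5040 / (24 * 6)
= 35


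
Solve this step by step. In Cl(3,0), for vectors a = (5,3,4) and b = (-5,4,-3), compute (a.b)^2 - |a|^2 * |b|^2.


a . b = 5*(-5) + 3*4 + 4*(-3)
= -25 + 12 + (-12) = -25
|a|^2 = 5^2 + 3^2 + 4^2 = 50
|b|^2 = (-5)^2 + 4^2 + (-3)^2 = 50
(a.b)^2 = (-25)^2 = 625
|a|^2 * |b|^2 = 50 * 50 = 2500
Result = 625 - 2500 = -1875


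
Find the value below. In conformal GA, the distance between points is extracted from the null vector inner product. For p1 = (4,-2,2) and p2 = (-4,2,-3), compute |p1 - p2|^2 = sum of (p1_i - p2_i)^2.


p1 - p2 = (8, -4, 5)
|p1 - p2|^2 = 8^2 + (-4)^2 + 5^2
= 64 + 16 + 25
= 105


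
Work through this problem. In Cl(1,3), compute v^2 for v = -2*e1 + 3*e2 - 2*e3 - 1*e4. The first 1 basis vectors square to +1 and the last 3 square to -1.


v^2 = sum of c_i^2 * e_i^2
Positive signature terms (e_i^2 = +1): (-2)^2 = 4
Negative signature terms (e_j^2 = -1): 3^2 + (-2)^2 + (-1)^2 = 14
v^2 = 4 - 14 = -10


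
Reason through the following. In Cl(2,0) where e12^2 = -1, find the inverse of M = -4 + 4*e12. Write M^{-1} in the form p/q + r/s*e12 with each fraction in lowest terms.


M = -4 + 4*e12, where e12^2 = -1.
Since M commutes with its reverse ~M = a - b*e12, M * ~M = a^2 - b^2*e12^2 = a^2 + b^2.
So M^{-1} = ~M / (a^2 + b^2) = (a - b*e12)/(a^2 + b^2).
a^2 + b^2 = 16 + 16 = 32
Scalar part = -4/32 = -1/8
Bivector coeff = -4/32 = -1/8
M^{-1} = -1/8 - 1/8*e12


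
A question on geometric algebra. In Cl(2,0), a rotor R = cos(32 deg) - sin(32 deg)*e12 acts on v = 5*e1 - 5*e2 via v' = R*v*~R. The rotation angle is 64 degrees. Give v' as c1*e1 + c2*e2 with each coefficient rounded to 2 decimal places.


Rotor R = cos(32deg) - sin(32deg)*e12
Rotation angle theta = 2 * 32 = 64 degrees
v' = R*v*~R rotates v by theta.
cos(64deg) = 0.4384, sin(64deg) = 0.8988
v'_1 = 5*cos(64deg) - (-5)*sin(64deg)
= 5*0.4384 - (-5)*0.8988
= 6.69
v'_2 = 5*sin(64deg) + (-5)*cos(64deg)
= 5*0.8988 + (-5)*0.4384
= 2.30
v' = 6.69*e1 + 2.30*e2


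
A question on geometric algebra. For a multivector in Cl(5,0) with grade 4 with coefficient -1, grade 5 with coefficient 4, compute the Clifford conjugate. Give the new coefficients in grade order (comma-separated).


Clifford conjugate sign for grade k: (-1)^(k(k+1)/2)
Grade 4: (-1)^(4*5/2) = (-1)^10 = 1, coeff -1 -> -1
Grade 5: (-1)^(5*6/2) = (-1)^15 = -1, coeff 4 -> -4
Conjugated coefficients: -1, -4


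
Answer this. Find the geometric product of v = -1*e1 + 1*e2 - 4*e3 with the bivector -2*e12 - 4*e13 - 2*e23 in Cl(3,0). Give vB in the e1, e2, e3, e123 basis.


vB has grade-1 (vector) and grade-3 (trivector) parts: vB = (v _| B) + (v ^ B).
Vector part <vB>_1:
  e1: -v2*b12 - v3*b13 = -(1)*(-2) - (-4)*(-4) = -14
  e2: v1*b12 - v3*b23 = (-1)*(-2) - (-4)*(-2) = -6
  e3: v1*b13 + v2*b23 = (-1)*(-4) + (1)*(-2) = 2
Trivector part <vB>_3:
  e123: v1*b23 - v2*b13 + v3*b12 = (-1)*(-2) - (1)*(-4) + (-4)*(-2) = 14
vB = -14*e1 - 6*e2 + 2*e3 + 14*e123


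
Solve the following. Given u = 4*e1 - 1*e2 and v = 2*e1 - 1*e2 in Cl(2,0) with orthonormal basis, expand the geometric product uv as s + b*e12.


Expand: (4*e1 - 1*e2)(2*e1 - 1*e2)
= 4*2*e1e1 + 4*(-1)*e1e2 + (-1)*2*e2e1 + (-1)*(-1)*e2e2
Using e1^2 = e2^2 = 1, e2e1 = -e1e2:
Scalar part s = 4*2 + (-1)*(-1) = 8 + 1 = 9
Bivector part b = 4*(-1) - (-1)*2 = -4 - (-2) = -2
uv = 9 - 2*e12


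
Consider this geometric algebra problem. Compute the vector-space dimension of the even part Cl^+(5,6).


Even subalgebra dimension = 2^(n-1)
n = 5 + 6 = 11
2^(11 - 1) = 2^10 = 1024
Verification: sum of C(11,k) for even k = 1 + 55 + 330 + 462 + 165 + 11 = 1024
Result = 1024


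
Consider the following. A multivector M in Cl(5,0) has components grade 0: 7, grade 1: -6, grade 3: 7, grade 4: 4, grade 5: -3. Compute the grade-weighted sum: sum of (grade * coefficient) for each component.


Grade-weighted sum = sum of grade_k * coefficient_k
0*7 = 0
1*(-6) = -6
3*7 = 21
4*4 = 16
5*(-3) = -15
Total = 0 + (-6) + 21 + 16 + (-15) = 16


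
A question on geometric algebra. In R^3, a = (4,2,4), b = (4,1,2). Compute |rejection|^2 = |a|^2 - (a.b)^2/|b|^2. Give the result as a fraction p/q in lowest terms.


|a|^2 = 4^2 + 2^2 + 4^2 = 36
|b|^2 = 4^2 + 1^2 + 2^2 = 21
a . b = 4*4 + 2*1 + 4*2 = 26
(a.b)^2 = 26^2 = 676
|rej|^2 = 36 - 676/21
= (756 - 676)/21
= 80/21
In lowest terms: 80/21


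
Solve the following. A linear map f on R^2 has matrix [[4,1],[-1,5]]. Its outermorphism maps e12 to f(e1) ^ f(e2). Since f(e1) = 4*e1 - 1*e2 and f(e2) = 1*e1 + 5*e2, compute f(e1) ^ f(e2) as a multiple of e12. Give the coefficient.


The outermorphism of a linear map f sends e1^e2 to f(e1)^f(e2).
f(e1) = 4*e1 - 1*e2
f(e2) = 1*e1 + 5*e2
f(e1) ^ f(e2) = (4*e1 - 1*e2) ^ (1*e1 + 5*e2)
= 4*5*e12 + (-1)*1*e21
= (20 - (-1))*e12
= 21*e12
Coefficient = 21


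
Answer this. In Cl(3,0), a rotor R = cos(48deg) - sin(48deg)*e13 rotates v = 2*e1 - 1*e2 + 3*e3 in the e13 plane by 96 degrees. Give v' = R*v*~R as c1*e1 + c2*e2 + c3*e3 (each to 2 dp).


Rotor R = cos(48deg) - sin(48deg)*e13
Rotation angle theta = 2 * 48 = 96 degrees in the e13 plane (e1 -> e3).
The component perpendicular to the plane (e2) is invariant: v'_2 = v2 = -1.00
cos(96deg) = -0.1045, sin(96deg) = 0.9945
v'_1 = v1*cos(theta) - v3*sin(theta) = 2*(-0.1045) - 3*0.9945 = -3.19
v'_3 = v1*sin(theta) + v3*cos(theta) = 2*0.9945 + 3*(-0.1045) = 1.68
v' = -3.19*e1 - 1.00*e2 + 1.68*e3


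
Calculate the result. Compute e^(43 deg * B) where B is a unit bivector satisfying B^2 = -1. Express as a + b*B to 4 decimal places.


For a unit bivector B with B^2 = -1, the exponential series gives
e^(theta*B) = cos(theta) + sin(theta)*B (the GA analogue of Euler's formula).
theta = 43 degrees = 0.750492 rad
cos(43 deg) = 0.7314
sin(43 deg) = 0.6820
exp(theta*B) = 0.7314 + 0.6820*B


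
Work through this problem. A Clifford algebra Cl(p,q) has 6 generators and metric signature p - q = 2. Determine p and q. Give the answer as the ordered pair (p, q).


We need p + q = 6 and p - q = 2.
Adding: 2p = 6 + 2 = 8, so p = 4.
Then q = 6 - 4 = 2.
(p, q) = (4, 2)


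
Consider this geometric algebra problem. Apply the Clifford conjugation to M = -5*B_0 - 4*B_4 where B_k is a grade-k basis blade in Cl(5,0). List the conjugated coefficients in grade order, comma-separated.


Clifford conjugate sign for grade k: (-1)^(k(k+1)/2)
Grade 0: (-1)^(0*1/2) = (-1)^0 = 1, coeff -5 -> -5
Grade 4: (-1)^(4*5/2) = (-1)^10 = 1, coeff -4 -> -4
Conjugated coefficients: -5, -4


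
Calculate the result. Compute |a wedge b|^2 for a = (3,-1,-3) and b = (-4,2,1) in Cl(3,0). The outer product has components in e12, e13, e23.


a wedge b = (a1*b2 - a2*b1)*e12 + (a1*b3 - a3*b1)*e13 + (a2*b3 - a3*b2)*e23
e12 coeff: 3*2 - (-1)*(-4) = 6 - 4 = 2
e13 coeff: 3*1 - (-3)*(-4) = 3 - 12 = -9
e23 coeff: (-1)*1 - (-3)*2 = -1 - (-6) = 5
|a wedge b|^2 = 2^2 + (-9)^2 + 5^2
= 4 + 81 + 25
= 110


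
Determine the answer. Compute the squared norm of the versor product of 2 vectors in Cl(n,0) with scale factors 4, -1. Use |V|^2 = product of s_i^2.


Each vector v_i has |v_i|^2 = s_i^2
Squared scales: 4^2 = 16, (-1)^2 = 1
|V|^2 = 16 * 1
= 16


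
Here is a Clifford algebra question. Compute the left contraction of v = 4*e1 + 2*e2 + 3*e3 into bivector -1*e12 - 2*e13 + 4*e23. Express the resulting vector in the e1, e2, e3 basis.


Left contraction v _| B = <vB>_1 (grade-1 part of the geometric product vB).
Using e1_|e12 = e2, e2_|e12 = -e1, e1_|e13 = e3, e3_|e13 = -e1, e2_|e23 = e3, e3_|e23 = -e2:
e1 coeff: -v2*b12 - v3*b13 = -(2)*(-1) - (3)*(-2) = 8
e2 coeff: v1*b12 - v3*b23 = (4)*(-1) - (3)*(4) = -16
e3 coeff: v1*b13 + v2*b23 = (4)*(-2) + (2)*(4) = 0
v _| B = 8*e1 - 16*e2 + 0*e3


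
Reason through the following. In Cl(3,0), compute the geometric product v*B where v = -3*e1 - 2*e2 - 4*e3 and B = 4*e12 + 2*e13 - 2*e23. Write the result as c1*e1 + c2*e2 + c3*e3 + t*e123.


vB has grade-1 (vector) and grade-3 (trivector) parts: vB = (v _| B) + (v ^ B).
Vector part <vB>_1:
  e1: -v2*b12 - v3*b13 = -(-2)*(4) - (-4)*(2) = 16
  e2: v1*b12 - v3*b23 = (-3)*(4) - (-4)*(-2) = -20
  e3: v1*b13 + v2*b23 = (-3)*(2) + (-2)*(-2) = -2
Trivector part <vB>_3:
  e123: v1*b23 - v2*b13 + v3*b12 = (-3)*(-2) - (-2)*(2) + (-4)*(4) = -6
vB = 16*e1 - 20*e2 - 2*e3 - 6*e123


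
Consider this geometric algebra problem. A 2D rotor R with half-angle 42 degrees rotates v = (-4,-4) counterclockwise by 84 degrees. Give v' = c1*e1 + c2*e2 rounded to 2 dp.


Rotor R = cos(42deg) - sin(42deg)*e12
Rotation angle theta = 2 * 42 = 84 degrees
v' = R*v*~R rotates v by theta.
cos(84deg) = 0.1045, sin(84deg) = 0.9945
v'_1 = -4*cos(84deg) - (-4)*sin(84deg)
= -4*0.1045 - (-4)*0.9945
= 3.56
v'_2 = -4*sin(84deg) + (-4)*cos(84deg)
= -4*0.9945 + (-4)*0.1045
= -4.40
v' = 3.56*e1 - 4.40*e2


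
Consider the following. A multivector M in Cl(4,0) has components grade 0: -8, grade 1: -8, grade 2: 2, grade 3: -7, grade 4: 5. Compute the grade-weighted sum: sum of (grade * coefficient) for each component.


Grade-weighted sum = sum of grade_k * coefficient_k
0*(-8) = 0
1*(-8) = -8
2*2 = 4
3*(-7) = -21
4*5 = 20
Total = 0 + (-8) + 4 + (-21) + 20 = -5


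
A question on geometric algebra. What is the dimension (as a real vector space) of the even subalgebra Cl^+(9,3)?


Even subalgebra dimension = 2^(n-1)
n = 9 + 3 = 12
2^(12 - 1) = 2^11 = 2048
Verification: sum of C(12,k) for even k = 1 + 66 + 495 + 924 + 495 + 66 + 1 = 2048
Result = 2048


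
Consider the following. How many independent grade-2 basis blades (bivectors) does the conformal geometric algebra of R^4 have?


The conformal model of R^4 uses Cl(5,1) with m = 4 + 2 = 6 generators.
Number of grade-2 blades = C(m, 2) = C(6, 2)
= 6*5/2 = 15


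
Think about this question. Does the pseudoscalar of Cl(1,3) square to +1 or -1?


The pseudoscalar I = e1...e_n (product of all n generators) of Cl(p,q) satisfies I^2 = (-1)^(q + n(n-1)/2).
p = 1, q = 3, n = p + q = 4
n(n-1)/2 = 4 * 3 / 2 = 6
Exponent = q + n(n-1)/2 = 3 + 6 = 9
I^2 = (-1)^9 = -1


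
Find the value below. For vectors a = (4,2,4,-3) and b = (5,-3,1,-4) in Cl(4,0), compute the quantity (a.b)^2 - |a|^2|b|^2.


a . b = 4*5 + 2*(-3) + 4*1 + (-3)*(-4)
= 20 + (-6) + 4 + 12 = 30
|a|^2 = 4^2 + 2^2 + 4^2 + (-3)^2 = 45
|b|^2 = 5^2 + (-3)^2 + 1^2 + (-4)^2 = 51
(a.b)^2 = 30^2 = 900
|a|^2 * |b|^2 = 45 * 51 = 2295
Result = 900 - 2295 = -1395


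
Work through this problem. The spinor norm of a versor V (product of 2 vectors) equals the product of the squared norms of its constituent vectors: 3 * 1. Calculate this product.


Spinor norm N(V) = |v1|^2 * |v2|^2 * ... * |v2|^2
= 3 * 1
Running product: 3, 3
N(V) = 3


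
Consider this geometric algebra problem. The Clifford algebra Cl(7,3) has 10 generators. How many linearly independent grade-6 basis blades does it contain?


Number of grade-k basis blades in Cl(p,q) with n = p + q is C(n, k).
n = 7 + 3 = 10
C(10, 6) = 10! / (6! * 4!)
= 3628800 / (720 * 24)
= 210


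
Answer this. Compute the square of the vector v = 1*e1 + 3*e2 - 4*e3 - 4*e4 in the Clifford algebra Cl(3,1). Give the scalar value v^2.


v^2 = sum of c_i^2 * e_i^2
Positive signature terms (e_i^2 = +1): 1^2 + 3^2 + (-4)^2 = 26
Negative signature terms (e_j^2 = -1): (-4)^2 = 16
v^2 = 26 - 16 = 10


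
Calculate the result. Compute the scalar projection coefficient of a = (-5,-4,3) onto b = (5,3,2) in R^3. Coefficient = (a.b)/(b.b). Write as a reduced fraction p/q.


Projection coefficient = (a . b) / (b . b)
a . b = (-5)*5 + (-4)*3 + 3*2
= -25 + (-12) + 6 = -31
b . b = 5^2 + 3^2 + 2^2
= 25 + 9 + 4 = 38
Coefficient = -31/38
In lowest terms: -31/38


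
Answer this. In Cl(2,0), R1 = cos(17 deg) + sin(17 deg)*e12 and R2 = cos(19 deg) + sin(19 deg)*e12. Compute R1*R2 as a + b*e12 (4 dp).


Same-plane rotors commute and their half-angles add:
R1*R2 = cos(a1 + a2) + sin(a1 + a2)*e12.
a1 + a2 = 17 + 19 = 36 deg
cos(36 deg) = 0.8090
sin(36 deg) = 0.5878
R1*R2 = 0.8090 + 0.5878*e12


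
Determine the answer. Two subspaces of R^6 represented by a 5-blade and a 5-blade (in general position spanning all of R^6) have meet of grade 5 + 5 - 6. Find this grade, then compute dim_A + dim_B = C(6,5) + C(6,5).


Meet grade = grade(A) + grade(B) - n
= 5 + 5 - 6 = 4
C(6,5) = 6
C(6,5) = 6
dim_A + dim_B = 6 + 6 = 12


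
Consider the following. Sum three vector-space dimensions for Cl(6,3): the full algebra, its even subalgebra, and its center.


n = 6 + 3 = 9
Total dim = 2^9 = 512
Even subalgebra dim = 2^8 = 256
n is odd, so center dim = 2
Sum = 512 + 256 + 2 = 770


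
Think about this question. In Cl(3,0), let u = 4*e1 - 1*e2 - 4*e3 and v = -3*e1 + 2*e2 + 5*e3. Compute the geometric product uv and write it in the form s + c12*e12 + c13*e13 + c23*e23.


In Cl(3,0): e_i^2 = 1, e_ie_j = -e_je_i for i != j.
Scalar part = u . v = 4*(-3) + (-1)*2 + (-4)*5
= -12 + (-2) + (-20) = -34
e12 coeff = 4*2 - (-1)*(-3) = 8 - 3 = 5
e13 coeff = 4*5 - (-4)*(-3) = 20 - 12 = 8
e23 coeff = (-1)*5 - (-4)*2 = -5 - (-8) = 3
uv = -34 + 5*e12 + 8*e13 + 3*e23


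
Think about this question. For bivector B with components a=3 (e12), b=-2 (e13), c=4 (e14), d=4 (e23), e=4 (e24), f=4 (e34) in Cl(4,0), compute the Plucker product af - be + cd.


Plucker relation: af - be + cd
a*f = 3*4 = 12
b*e = (-2)*4 = -8
c*d = 4*4 = 16
af - be + cd = 12 - (-8) + 16
= 36


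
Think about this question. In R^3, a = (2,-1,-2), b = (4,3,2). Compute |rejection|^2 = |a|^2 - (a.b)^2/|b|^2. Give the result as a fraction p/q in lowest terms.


|a|^2 = 2^2 + (-1)^2 + (-2)^2 = 9
|b|^2 = 4^2 + 3^2 + 2^2 = 29
a . b = 2*4 + (-1)*3 + (-2)*2 = 1
(a.b)^2 = 1^2 = 1
|rej|^2 = 9 - 1/29
= (261 - 1)/29
= 260/29
In lowest terms: 260/29


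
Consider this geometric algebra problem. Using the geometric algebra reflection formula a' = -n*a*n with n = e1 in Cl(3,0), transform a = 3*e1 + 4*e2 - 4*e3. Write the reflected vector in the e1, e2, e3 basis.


Reflection formula: a' = -n*a*n, with n = e1 (unit vector, n^2 = 1).
For reflection through hyperplane perp to e1:
The component along e1 flips sign, others stay.
a = (3, 4, -4)
a' = (-3, 4, -4)
a' = -3*e1 + 4*e2 - 4*e3


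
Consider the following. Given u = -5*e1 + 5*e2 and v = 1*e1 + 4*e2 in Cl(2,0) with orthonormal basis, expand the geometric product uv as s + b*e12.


Expand: (-5*e1 + 5*e2)(1*e1 + 4*e2)
= (-5)*1*e1e1 + (-5)*4*e1e2 + 5*1*e2e1 + 5*4*e2e2
Using e1^2 = e2^2 = 1, e2e1 = -e1e2:
Scalar part s = (-5)*1 + 5*4 = -5 + 20 = 15
Bivector part b = (-5)*4 - 5*1 = -20 - 5 = -25
uv = 15 - 25*e12


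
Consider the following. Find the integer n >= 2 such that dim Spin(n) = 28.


dim Spin(n) = dim so(n) = n(n-1)/2.
Solve n(n-1)/2 = 28, i.e. n^2 - n - 56 = 0.
Discriminant = 1 + 8*28 = 225
n = (1 + sqrt(225))/2 = (1 + 15)/2 = 8


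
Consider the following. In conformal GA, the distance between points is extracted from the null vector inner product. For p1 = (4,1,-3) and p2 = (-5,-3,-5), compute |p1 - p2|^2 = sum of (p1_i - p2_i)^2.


p1 - p2 = (9, 4, 2)
|p1 - p2|^2 = 9^2 + 4^2 + 2^2
= 81 + 16 + 4
= 101


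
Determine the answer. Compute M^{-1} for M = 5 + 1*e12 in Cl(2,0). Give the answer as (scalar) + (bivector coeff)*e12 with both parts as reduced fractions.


M = 5 + 1*e12, where e12^2 = -1.
Since M commutes with its reverse ~M = a - b*e12, M * ~M = a^2 - b^2*e12^2 = a^2 + b^2.
So M^{-1} = ~M / (a^2 + b^2) = (a - b*e12)/(a^2 + b^2).
a^2 + b^2 = 25 + 1 = 26
Scalar part = 5/26 = 5/26
Bivector coeff = -1/26 = -1/26
M^{-1} = 5/26 - 1/26*e12


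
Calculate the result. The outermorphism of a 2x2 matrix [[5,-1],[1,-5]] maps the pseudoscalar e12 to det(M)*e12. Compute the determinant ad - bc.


The outermorphism of a linear map f sends e1^e2 to f(e1)^f(e2).
f(e1) = 5*e1 + 1*e2
f(e2) = -1*e1 - 5*e2
f(e1) ^ f(e2) = (5*e1 + 1*e2) ^ (-1*e1 - 5*e2)
= 5*(-5)*e12 + 1*(-1)*e21
= (-25 - (-1))*e12
= -24*e12
Coefficient = -24


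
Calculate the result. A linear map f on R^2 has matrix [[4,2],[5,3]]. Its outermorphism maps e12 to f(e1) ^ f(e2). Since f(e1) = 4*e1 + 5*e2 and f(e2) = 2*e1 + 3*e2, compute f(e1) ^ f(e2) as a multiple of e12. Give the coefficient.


The outermorphism of a linear map f sends e1^e2 to f(e1)^f(e2).
f(e1) = 4*e1 + 5*e2
f(e2) = 2*e1 + 3*e2
f(e1) ^ f(e2) = (4*e1 + 5*e2) ^ (2*e1 + 3*e2)
= 4*3*e12 + 5*2*e21
= (12 - 10)*e12
= 2*e12
Coefficient = 2


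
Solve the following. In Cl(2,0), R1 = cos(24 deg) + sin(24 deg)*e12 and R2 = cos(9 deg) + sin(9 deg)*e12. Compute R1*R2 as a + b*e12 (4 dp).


Same-plane rotors commute and their half-angles add:
R1*R2 = cos(a1 + a2) + sin(a1 + a2)*e12.
a1 + a2 = 24 + 9 = 33 deg
cos(33 deg) = 0.8387
sin(33 deg) = 0.5446
R1*R2 = 0.8387 + 0.5446*e12


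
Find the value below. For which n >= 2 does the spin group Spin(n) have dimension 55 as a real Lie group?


dim Spin(n) = dim so(n) = n(n-1)/2.
Solve n(n-1)/2 = 55, i.e. n^2 - n - 110 = 0.
Discriminant = 1 + 8*55 = 441
n = (1 + sqrt(441))/2 = (1 + 21)/2 = 11


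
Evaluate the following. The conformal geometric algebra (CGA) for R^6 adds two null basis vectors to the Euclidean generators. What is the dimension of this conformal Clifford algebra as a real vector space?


The conformal model of R^6 uses Cl(7,1): the 6 Euclidean generators plus two extra orthogonal generators e+ (e+^2 = +1) and e- (e-^2 = -1), from which the null vectors e0, einf are built.
Number of generators m = 6 + 2 = 8.
dim Cl(p,q) = 2^m = 2^8 = 256


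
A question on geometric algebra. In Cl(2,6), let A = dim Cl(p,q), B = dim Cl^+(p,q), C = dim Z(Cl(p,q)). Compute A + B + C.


n = 2 + 6 = 8
Total dim = 2^8 = 256
Even subalgebra dim = 2^7 = 128
n is even, so center dim = 1
Sum = 256 + 128 + 1 = 385


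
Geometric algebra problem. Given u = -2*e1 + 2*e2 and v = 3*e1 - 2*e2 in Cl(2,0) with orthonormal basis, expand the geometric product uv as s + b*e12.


Expand: (-2*e1 + 2*e2)(3*e1 - 2*e2)
= (-2)*3*e1e1 + (-2)*(-2)*e1e2 + 2*3*e2e1 + 2*(-2)*e2e2
Using e1^2 = e2^2 = 1, e2e1 = -e1e2:
Scalar part s = (-2)*3 + 2*(-2) = -6 + (-4) = -10
Bivector part b = (-2)*(-2) - 2*3 = 4 - 6 = -2
uv = -10 - 2*e12


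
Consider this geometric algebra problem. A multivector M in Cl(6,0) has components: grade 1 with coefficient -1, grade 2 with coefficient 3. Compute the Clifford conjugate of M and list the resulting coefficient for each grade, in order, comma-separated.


Clifford conjugate sign for grade k: (-1)^(k(k+1)/2)
Grade 1: (-1)^(1*2/2) = (-1)^1 = -1, coeff -1 -> 1
Grade 2: (-1)^(2*3/2) = (-1)^3 = -1, coeff 3 -> -3
Conjugated coefficients: 1, -3


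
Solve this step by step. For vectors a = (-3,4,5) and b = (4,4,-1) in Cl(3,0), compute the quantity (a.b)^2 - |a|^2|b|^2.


a . b = (-3)*4 + 4*4 + 5*(-1)
= -12 + 16 + (-5) = -1
|a|^2 = (-3)^2 + 4^2 + 5^2 = 50
|b|^2 = 4^2 + 4^2 + (-1)^2 = 33
(a.b)^2 = (-1)^2 = 1
|a|^2 * |b|^2 = 50 * 33 = 1650
Result = 1 - 1650 = -1649


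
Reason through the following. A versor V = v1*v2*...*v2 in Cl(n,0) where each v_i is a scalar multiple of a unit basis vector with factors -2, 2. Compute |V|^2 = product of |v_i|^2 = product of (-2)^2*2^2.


Each vector v_i has |v_i|^2 = s_i^2
Squared scales: (-2)^2 = 4, 2^2 = 4
|V|^2 = 4 * 4
= 16


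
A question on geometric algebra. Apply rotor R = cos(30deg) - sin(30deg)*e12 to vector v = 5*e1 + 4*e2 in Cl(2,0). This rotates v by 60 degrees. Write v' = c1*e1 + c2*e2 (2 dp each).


Rotor R = cos(30deg) - sin(30deg)*e12
Rotation angle theta = 2 * 30 = 60 degrees
v' = R*v*~R rotates v by theta.
cos(60deg) = 0.5000, sin(60deg) = 0.8660
v'_1 = 5*cos(60deg) - 4*sin(60deg)
= 5*0.5000 - 4*0.8660
= -0.96
v'_2 = 5*sin(60deg) + 4*cos(60deg)
= 5*0.8660 + 4*0.5000
= 6.33
v' = -0.96*e1 + 6.33*e2


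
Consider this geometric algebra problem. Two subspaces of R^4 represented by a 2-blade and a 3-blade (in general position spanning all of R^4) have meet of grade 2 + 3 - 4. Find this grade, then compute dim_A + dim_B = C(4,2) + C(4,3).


Meet grade = grade(A) + grade(B) - n
= 2 + 3 - 4 = 1
C(4,2) = 6
C(4,3) = 4
dim_A + dim_B = 6 + 4 = 10


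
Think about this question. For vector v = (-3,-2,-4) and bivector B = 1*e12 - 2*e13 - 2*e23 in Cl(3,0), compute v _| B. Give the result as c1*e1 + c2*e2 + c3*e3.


Left contraction v _| B = <vB>_1 (grade-1 part of the geometric product vB).
Using e1_|e12 = e2, e2_|e12 = -e1, e1_|e13 = e3, e3_|e13 = -e1, e2_|e23 = e3, e3_|e23 = -e2:
e1 coeff: -v2*b12 - v3*b13 = -(-2)*(1) - (-4)*(-2) = -6
e2 coeff: v1*b12 - v3*b23 = (-3)*(1) - (-4)*(-2) = -11
e3 coeff: v1*b13 + v2*b23 = (-3)*(-2) + (-2)*(-2) = 10
v _| B = -6*e1 - 11*e2 + 10*e3


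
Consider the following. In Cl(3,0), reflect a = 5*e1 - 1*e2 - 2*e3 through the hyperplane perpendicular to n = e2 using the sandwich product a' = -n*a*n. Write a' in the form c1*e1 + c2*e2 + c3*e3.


Reflection formula: a' = -n*a*n, with n = e2 (unit vector, n^2 = 1).
For reflection through hyperplane perp to e2:
The component along e2 flips sign, others stay.
a = (5, -1, -2)
a' = (5, 1, -2)
a' = 5*e1 + 1*e2 - 2*e3


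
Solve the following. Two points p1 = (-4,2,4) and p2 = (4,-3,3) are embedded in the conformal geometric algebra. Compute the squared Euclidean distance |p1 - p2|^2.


p1 - p2 = (-8, 5, 1)
|p1 - p2|^2 = (-8)^2 + 5^2 + 1^2
= 64 + 25 + 1
= 90


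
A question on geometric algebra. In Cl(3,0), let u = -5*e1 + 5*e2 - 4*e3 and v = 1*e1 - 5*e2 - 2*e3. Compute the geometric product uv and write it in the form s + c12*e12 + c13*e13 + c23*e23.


In Cl(3,0): e_i^2 = 1, e_ie_j = -e_je_i for i != j.
Scalar part = u . v = (-5)*1 + 5*(-5) + (-4)*(-2)
= -5 + (-25) + 8 = -22
e12 coeff = (-5)*(-5) - 5*1 = 25 - 5 = 20
e13 coeff = (-5)*(-2) - (-4)*1 = 10 - (-4) = 14
e23 coeff = 5*(-2) - (-4)*(-5) = -10 - 20 = -30
uv = -22 + 20*e12 + 14*e13 - 30*e23
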